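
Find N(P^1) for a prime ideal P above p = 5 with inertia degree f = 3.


N(P^a) = p^(a*f)
= 5^(1*3)
= 5^3
= 125

125


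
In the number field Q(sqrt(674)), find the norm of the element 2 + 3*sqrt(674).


N(a + b*sqrt(d)) = a^2 - d*b^2
= (2)^2 - (674)*(3)^2
= 4 - 6066
= -6062

-6062


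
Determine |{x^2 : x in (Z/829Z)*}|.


For prime p, the number of non-zero quadratic residues is (p-1)/2.
= (829-1)/2
= 414

414


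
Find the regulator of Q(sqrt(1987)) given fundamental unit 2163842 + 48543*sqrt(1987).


epsilon = 2163842 + 48543*sqrt(1987)
= 4.3277e+06
R = ln(4.3277e+06)
= 15.2805

15.2805


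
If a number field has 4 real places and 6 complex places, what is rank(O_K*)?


By Dirichlet's unit theorem:
rank = r1 + r2 - 1
= 4 + 6 - 1
= 9

9


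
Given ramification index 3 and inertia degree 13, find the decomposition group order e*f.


|D_P| = e * f
= 3 * 13
= 39

39


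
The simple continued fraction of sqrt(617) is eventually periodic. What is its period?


Run the CF algorithm for sqrt(617).
a_0 = floor(sqrt(617)) = 24; set m_0=0, q_0=1.
Recurrence: m' = q*a - m,  q' = (d - m'^2)/q,  a' = floor((a_0 + m')/q').
  step 1: m=24, q=41, a=1
  step 2: m=17, q=8, a=5
  step 3: m=23, q=11, a=4
  step 4: m=21, q=16, a=2
  step 5: m=11, q=31, a=1
  step 6: m=20, q=7, a=6
  step 7: m=22, q=19, a=2
  step 8: m=16, q=19, a=2
  step 9: m=22, q=7, a=6
  step 10: m=20, q=31, a=1
  step 11: m=11, q=16, a=2
  step 12: m=21, q=11, a=4
  step 13: m=23, q=8, a=5
  step 14: m=17, q=41, a=1
  step 15: m=24, q=1, a=48
a_15 = 2*a_0 = 48, so the period closes here.
sqrt(617) = [24; 1, 5, 4, 2, 1, 6, 2, 2, 6, 1, 2, 4, 5, 1, 48]
Period length = 15

15


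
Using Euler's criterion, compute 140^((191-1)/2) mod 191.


p = 191 is prime and the exponent is (p-1)/2 = 95, so by Euler's criterion 140^95 = (140/191) = +1 or -1 mod 191.
Compute by square-and-multiply:
  95 = 64 + 16 + 8 + 4 + 2 + 1 (binary 1011111)
  Repeated squaring mod 191: 140^1 = 140, 140^2 = 118, 140^4 = 172, 140^8 = 170, 140^16 = 59, 140^32 = 43, 140^64 = 130
  140^95 = 140^64 * 140^16 * 140^8 * 140^4 * 140^2 * 140^1 = 130 * 59 * 170 * 172 * 118 * 140 mod 191
    130 * 59 = 7670 = 30 mod 191
    30 * 170 = 5100 = 134 mod 191
    134 * 172 = 23048 = 128 mod 191
    128 * 118 = 15104 = 15 mod 191
    15 * 140 = 2100 = 190 mod 191
  140^95 = 190 mod 191
Result 190 = p - 1 = -1 mod 191: 140 is a quadratic non-residue mod 191. As a residue in [0, p-1] the value is 190.
140^95 mod 191 = 190

190


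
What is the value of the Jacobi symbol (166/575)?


Compute (166/575) via quadratic reciprocity:
  pull out 2: (2/575) = +1  (since 575 mod 8 = 7)
  reciprocity: (83/575) -> -(575/83)
  reduce: (77/83)
  reciprocity: (77/83) -> +(83/77)
  reduce: (6/77)
  pull out 2: (2/77) = -1  (since 77 mod 8 = 5)
  reciprocity: (3/77) -> +(77/3)
  reduce: (2/3)
  pull out 2: (2/3) = -1  (since 3 mod 8 = 3)
  (1/3) = 1
Product of signs = -1

-1


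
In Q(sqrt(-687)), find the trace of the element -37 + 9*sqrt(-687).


Tr(a + b*sqrt(d)) = (a + b*sqrt(d)) + (a - b*sqrt(d)) = 2a
= 2 * (-37)
= -74

-74


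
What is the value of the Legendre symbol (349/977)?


p = 977 is prime, so compute (349/977) with the reciprocity algorithm (Jacobi-symbol steps: pull out 2s via (2/n), flip via reciprocity, reduce):
  reciprocity: (349/977) -> +(977/349)
  reduce: (279/349)
  reciprocity: (279/349) -> +(349/279)
  reduce: (70/279)
  pull out 2: (2/279) = +1  (since 279 mod 8 = 7)
  reciprocity: (35/279) -> -(279/35)
  reduce: (34/35)
  pull out 2: (2/35) = -1  (since 35 mod 8 = 3)
  reciprocity: (17/35) -> +(35/17)
  reduce: (1/17)
  (1/17) = 1
Product of signs = 1
(349/977) = 1

1


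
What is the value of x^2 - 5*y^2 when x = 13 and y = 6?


x^2 - d*y^2
= 13^2 - 5*6^2
= 169 - 180
= -11

-11


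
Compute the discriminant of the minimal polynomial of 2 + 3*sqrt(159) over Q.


The element 2 + 3*sqrt(159) has minimal polynomial:
x^2 - 4*x - 1427
Discriminant = (-4)^2 - 4*(-1427)
= 16 + 5708
= 5724

5724


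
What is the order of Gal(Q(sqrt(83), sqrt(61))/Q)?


The 2 square roots of distinct primes are multiplicatively independent over Q,
so [K:Q] = 2^2 and Gal(K/Q) is isomorphic to (Z/2Z)^2.
|Gal| = 2^2 = 4

4


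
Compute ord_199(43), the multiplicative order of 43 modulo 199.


We want ord_199(43), the smallest k >= 1 with 43^k = 1 mod 199.
n = 199 = 199, phi(199) = 198; the order divides phi(n).
Divisors of 198: 1, 2, 3, 6, 9, 11, 18, 22, 33, 66, 99, 198
Repeated squaring mod 199: 43^1 = 43, 43^2 = 58, 43^4 = 180, 43^8 = 162, 43^16 = 175, 43^32 = 178, 43^64 = 43, 43^128 = 58
Test divisors in increasing order:
  k=1: 43^1 = 43 mod 199
  k=2: 43^2 = 58 mod 199
  k=3: 43^3 = 58 * 43 = 106 mod 199
  k=6: 43^6 = 180 * 58 = 92 mod 199
  k=9: 43^9 = 162 * 43 = 1 mod 199  <- first divisor giving 1
Order = 9

9


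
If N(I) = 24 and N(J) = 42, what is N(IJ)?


N(IJ) = N(I) * N(J)
= 24 * 42
= 1008

1008


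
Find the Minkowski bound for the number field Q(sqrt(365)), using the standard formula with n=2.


d = 365, d mod 4 = 1, so disc(K) = d = 365; |disc(K)| = 365
Real quadratic field, so n = 2, s = r2 = 0, r1 = 2
M = (n!/n^n) * (4/pi)^s * sqrt(|disc(K)|) = (2!/2^2) * (4/pi)^0 * sqrt(365)
= 0.5 * 1.000000 * 19.104973
= 9.5525

9.5525


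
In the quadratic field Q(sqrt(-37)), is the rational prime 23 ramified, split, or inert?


K = Q(sqrt(-37)). Since d mod 4 = 3, disc(K) = -148.
Check p | disc: -148 mod 23 = 13.
p does not divide disc. Compute Legendre symbol (d/p):
9^((23-1)/2) mod 23 = 1
(d/p) = 1, so p splits: (p) = P*P' with e=1, f=1, g=2.
Therefore p is split.

split


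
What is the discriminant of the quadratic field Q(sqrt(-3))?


For K = Q(sqrt(d)) with d squarefree: disc(K) = d if d = 1 mod 4, and disc(K) = 4d if d = 2 or 3 mod 4.
Here d = -3, and d mod 4 = 1.
d = 1 mod 4 (O_K = Z[(1+sqrt(d))/2]), so disc(K) = d = -3

-3


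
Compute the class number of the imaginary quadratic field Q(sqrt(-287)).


K = Q(sqrt(-287)). d mod 4 = 1, so D = disc(K) = d = -287
h(K) equals the number of primitive reduced positive-definite forms (a, b, c) = a*x^2 + b*x*y + c*y^2 with b^2 - 4ac = D,
where reduced means |b| <= a <= c, with b >= 0 whenever |b| = a or a = c, and primitive means gcd(a, b, c) = 1.
Reduced forces 3a^2 <= |D| = 287, so 1 <= a <= 9; b must have the parity of D, and c = (b^2 - D)/(4a) must be an integer >= a.
Enumerate a = 1..9, b in [-a, a]:
  a=1: (1, 1, 72)  [1]
  a=2: (2, -1, 36), (2, 1, 36)  [2]
  a=3: (3, -1, 24), (3, 1, 24)  [2]
  a=4: (4, -1, 18), (4, 1, 18)  [2]
  a=5: none
  a=6: (6, -5, 13), (6, -1, 12), (6, 1, 12), (6, 5, 13)  [4]
  a=7: (7, 7, 12)  [1]
  a=8: (8, -1, 9), (8, 1, 9)  [2]
  a=9: none
Total reduced forms: 1 + 2 + 2 + 2 + 4 + 1 + 2 = 14
h = 14

14


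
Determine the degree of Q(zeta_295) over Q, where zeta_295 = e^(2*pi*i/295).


The degree equals Euler's totient phi(295).
295 = 5 * 59
phi(295) = 232

232


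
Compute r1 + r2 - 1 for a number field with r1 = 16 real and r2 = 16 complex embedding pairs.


By Dirichlet's unit theorem:
rank = r1 + r2 - 1
= 16 + 16 - 1
= 31

31


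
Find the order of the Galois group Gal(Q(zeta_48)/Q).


|Gal(Q(zeta_48)/Q)| = phi(48)
= 16

16


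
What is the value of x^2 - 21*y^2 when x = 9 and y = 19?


x^2 - d*y^2
= 9^2 - 21*19^2
= 81 - 7581
= -7500

-7500


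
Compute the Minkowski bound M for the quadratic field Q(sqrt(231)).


d = 231, d mod 4 = 3, so disc(K) = 4d = 924; |disc(K)| = 924
Real quadratic field, so n = 2, s = r2 = 0, r1 = 2
M = (n!/n^n) * (4/pi)^s * sqrt(|disc(K)|) = (2!/2^2) * (4/pi)^0 * sqrt(924)
= 0.5 * 1.000000 * 30.397368
= 15.1987

15.1987


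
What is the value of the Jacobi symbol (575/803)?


Compute (575/803) via quadratic reciprocity:
  reciprocity: (575/803) -> -(803/575)
  reduce: (228/575)
  pull out 2: (2/575) = +1  (since 575 mod 8 = 7)
  pull out 2: (2/575) = +1  (since 575 mod 8 = 7)
  reciprocity: (57/575) -> +(575/57)
  reduce: (5/57)
  reciprocity: (5/57) -> +(57/5)
  reduce: (2/5)
  pull out 2: (2/5) = -1  (since 5 mod 8 = 5)
  (1/5) = 1
Product of signs = 1

1


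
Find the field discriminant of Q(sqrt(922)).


For K = Q(sqrt(d)) with d squarefree: disc(K) = d if d = 1 mod 4, and disc(K) = 4d if d = 2 or 3 mod 4.
Here d = 922, and d mod 4 = 2.
d = 2 mod 4, not 1 (O_K = Z[sqrt(d)]), so disc(K) = 4d = 4 * (922) = 3688

3688


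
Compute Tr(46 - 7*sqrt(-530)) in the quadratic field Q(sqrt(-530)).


Tr(a + b*sqrt(d)) = (a + b*sqrt(d)) + (a - b*sqrt(d)) = 2a
= 2 * (46)
= 92

92


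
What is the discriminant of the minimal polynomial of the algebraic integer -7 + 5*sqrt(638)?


The element -7 + 5*sqrt(638) has minimal polynomial:
x^2 + 14*x - 15901
Discriminant = (14)^2 - 4*(-15901)
= 196 + 63604
= 63800

63800


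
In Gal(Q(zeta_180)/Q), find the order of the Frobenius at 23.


The Frobenius at p in Gal(Q(zeta_n)/Q) = (Z/nZ)* is the class of p, so its order is ord_180(23), the smallest k >= 1 with 23^k = 1 mod 180.
n = 180 = 2^2 * 3^2 * 5, phi(180) = 48; the order divides phi(n).
Divisors of 48: 1, 2, 3, 4, 6, 8, 12, 16, 24, 48
Repeated squaring mod 180: 23^1 = 23, 23^2 = 169, 23^4 = 121, 23^8 = 61, 23^16 = 121, 23^32 = 61
Test divisors in increasing order:
  k=1: 23^1 = 23 mod 180
  k=2: 23^2 = 169 mod 180
  k=3: 23^3 = 169 * 23 = 107 mod 180
  k=4: 23^4 = 121 mod 180
  k=6: 23^6 = 121 * 169 = 109 mod 180
  k=8: 23^8 = 61 mod 180
  k=12: 23^12 = 61 * 121 = 1 mod 180  <- first divisor giving 1
Order = 12

12


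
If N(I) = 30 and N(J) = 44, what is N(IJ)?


N(IJ) = N(I) * N(J)
= 30 * 44
= 1320

1320


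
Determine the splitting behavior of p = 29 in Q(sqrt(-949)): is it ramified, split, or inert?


K = Q(sqrt(-949)). Since d mod 4 = 3, disc(K) = -3796.
Check p | disc: -3796 mod 29 = 3.
p does not divide disc. Compute Legendre symbol (d/p):
8^((29-1)/2) mod 29 = -1
(d/p) = -1, so p is inert: (p) stays prime with e=1, f=2, g=1.
Therefore p is inert.

inert


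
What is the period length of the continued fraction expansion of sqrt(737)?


Run the CF algorithm for sqrt(737).
a_0 = floor(sqrt(737)) = 27; set m_0=0, q_0=1.
Recurrence: m' = q*a - m,  q' = (d - m'^2)/q,  a' = floor((a_0 + m')/q').
  step 1: m=27, q=8, a=6
  step 2: m=21, q=37, a=1
  step 3: m=16, q=13, a=3
  step 4: m=23, q=16, a=3
  step 5: m=25, q=7, a=7
  step 6: m=24, q=23, a=2
  step 7: m=22, q=11, a=4
  step 8: m=22, q=23, a=2
  step 9: m=24, q=7, a=7
  step 10: m=25, q=16, a=3
  step 11: m=23, q=13, a=3
  step 12: m=16, q=37, a=1
  step 13: m=21, q=8, a=6
  step 14: m=27, q=1, a=54
a_14 = 2*a_0 = 54, so the period closes here.
sqrt(737) = [27; 6, 1, 3, 3, 7, 2, 4, 2, 7, 3, 3, 1, 6, 54]
Period length = 14

14


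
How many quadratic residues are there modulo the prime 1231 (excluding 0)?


For prime p, the number of non-zero quadratic residues is (p-1)/2.
= (1231-1)/2
= 615

615


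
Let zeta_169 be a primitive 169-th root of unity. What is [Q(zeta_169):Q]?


The degree equals Euler's totient phi(169).
169 = 13^2
phi(169) = 156

156


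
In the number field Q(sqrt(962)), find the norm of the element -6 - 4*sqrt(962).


N(a + b*sqrt(d)) = a^2 - d*b^2
= (-6)^2 - (962)*(-4)^2
= 36 - 15392
= -15356

-15356


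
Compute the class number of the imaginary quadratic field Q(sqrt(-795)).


K = Q(sqrt(-795)). d mod 4 = 1, so D = disc(K) = d = -795
h(K) equals the number of primitive reduced positive-definite forms (a, b, c) = a*x^2 + b*x*y + c*y^2 with b^2 - 4ac = D,
where reduced means |b| <= a <= c, with b >= 0 whenever |b| = a or a = c, and primitive means gcd(a, b, c) = 1.
Reduced forces 3a^2 <= |D| = 795, so 1 <= a <= 16; b must have the parity of D, and c = (b^2 - D)/(4a) must be an integer >= a.
Enumerate a = 1..16, b in [-a, a]:
  a=1: (1, 1, 199)  [1]
  a=2: none
  a=3: (3, 3, 67)  [1]
  a=4: none
  a=5: (5, 5, 41)  [1]
  a=6..14: none
  a=15: (15, 15, 17)  [1]
  a=16: none
Total reduced forms: 1 + 1 + 1 + 1 = 4
h = 4

4


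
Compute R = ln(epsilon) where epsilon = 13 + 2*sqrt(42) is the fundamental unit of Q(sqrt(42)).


epsilon = 13 + 2*sqrt(42)
= 25.9615
R = ln(25.9615)
= 3.2566

3.2566


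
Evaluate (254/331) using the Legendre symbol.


p = 331 is prime, so compute (254/331) with the reciprocity algorithm (Jacobi-symbol steps: pull out 2s via (2/n), flip via reciprocity, reduce):
  pull out 2: (2/331) = -1  (since 331 mod 8 = 3)
  reciprocity: (127/331) -> -(331/127)
  reduce: (77/127)
  reciprocity: (77/127) -> +(127/77)
  reduce: (50/77)
  pull out 2: (2/77) = -1  (since 77 mod 8 = 5)
  reciprocity: (25/77) -> +(77/25)
  reduce: (2/25)
  pull out 2: (2/25) = +1  (since 25 mod 8 = 1)
  (1/25) = 1
Product of signs = -1
(254/331) = -1

-1


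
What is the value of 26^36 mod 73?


p = 73 is prime and the exponent is (p-1)/2 = 36, so by Euler's criterion 26^36 = (26/73) = +1 or -1 mod 73.
Compute by square-and-multiply:
  36 = 32 + 4 (binary 100100)
  Repeated squaring mod 73: 26^1 = 26, 26^2 = 19, 26^4 = 69, 26^8 = 16, 26^16 = 37, 26^32 = 55
  26^36 = 26^32 * 26^4 = 55 * 69 mod 73
    55 * 69 = 3795 = 72 mod 73
  26^36 = 72 mod 73
Result 72 = p - 1 = -1 mod 73: 26 is a quadratic non-residue mod 73. As a residue in [0, p-1] the value is 72.
26^36 mod 73 = 72

72


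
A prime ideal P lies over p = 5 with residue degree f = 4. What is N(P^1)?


N(P^a) = p^(a*f)
= 5^(1*4)
= 5^4
= 625

625


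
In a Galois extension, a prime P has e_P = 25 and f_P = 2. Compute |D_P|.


|D_P| = e * f
= 25 * 2
= 50

50


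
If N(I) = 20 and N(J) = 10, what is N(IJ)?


N(IJ) = N(I) * N(J)
= 20 * 10
= 200

200


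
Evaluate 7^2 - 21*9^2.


x^2 - d*y^2
= 7^2 - 21*9^2
= 49 - 1701
= -1652

-1652


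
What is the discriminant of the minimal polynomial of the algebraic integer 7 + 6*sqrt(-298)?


The element 7 + 6*sqrt(-298) has minimal polynomial:
x^2 - 14*x + 10777
Discriminant = (-14)^2 - 4*(10777)
= 196 - 43108
= -42912

-42912


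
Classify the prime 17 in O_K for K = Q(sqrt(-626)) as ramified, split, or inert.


K = Q(sqrt(-626)). Since d mod 4 = 2, disc(K) = -2504.
Check p | disc: -2504 mod 17 = 12.
p does not divide disc. Compute Legendre symbol (d/p):
3^((17-1)/2) mod 17 = -1
(d/p) = -1, so p is inert: (p) stays prime with e=1, f=2, g=1.
Therefore p is inert.

inert


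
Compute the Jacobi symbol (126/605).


Compute (126/605) via quadratic reciprocity:
  pull out 2: (2/605) = -1  (since 605 mod 8 = 5)
  reciprocity: (63/605) -> +(605/63)
  reduce: (38/63)
  pull out 2: (2/63) = +1  (since 63 mod 8 = 7)
  reciprocity: (19/63) -> -(63/19)
  reduce: (6/19)
  pull out 2: (2/19) = -1  (since 19 mod 8 = 3)
  reciprocity: (3/19) -> -(19/3)
  reduce: (1/3)
  (1/3) = 1
Product of signs = 1

1


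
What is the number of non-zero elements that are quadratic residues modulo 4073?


For prime p, the number of non-zero quadratic residues is (p-1)/2.
= (4073-1)/2
= 2036

2036


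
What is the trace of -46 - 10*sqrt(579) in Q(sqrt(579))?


Tr(a + b*sqrt(d)) = (a + b*sqrt(d)) + (a - b*sqrt(d)) = 2a
= 2 * (-46)
= -92

-92


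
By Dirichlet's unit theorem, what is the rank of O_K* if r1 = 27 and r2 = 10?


By Dirichlet's unit theorem:
rank = r1 + r2 - 1
= 27 + 10 - 1
= 36

36


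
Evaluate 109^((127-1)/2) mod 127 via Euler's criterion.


p = 127 is prime and the exponent is (p-1)/2 = 63, so by Euler's criterion 109^63 = (109/127) = +1 or -1 mod 127.
Compute by square-and-multiply:
  63 = 32 + 16 + 8 + 4 + 2 + 1 (binary 111111)
  Repeated squaring mod 127: 109^1 = 109, 109^2 = 70, 109^4 = 74, 109^8 = 15, 109^16 = 98, 109^32 = 79
  109^63 = 109^32 * 109^16 * 109^8 * 109^4 * 109^2 * 109^1 = 79 * 98 * 15 * 74 * 70 * 109 mod 127
    79 * 98 = 7742 = 122 mod 127
    122 * 15 = 1830 = 52 mod 127
    52 * 74 = 3848 = 38 mod 127
    38 * 70 = 2660 = 120 mod 127
    120 * 109 = 13080 = 126 mod 127
  109^63 = 126 mod 127
Result 126 = p - 1 = -1 mod 127: 109 is a quadratic non-residue mod 127. As a residue in [0, p-1] the value is 126.
109^63 mod 127 = 126

126


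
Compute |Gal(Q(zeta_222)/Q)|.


|Gal(Q(zeta_222)/Q)| = phi(222)
= 72

72


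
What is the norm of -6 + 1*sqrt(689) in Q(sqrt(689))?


N(a + b*sqrt(d)) = a^2 - d*b^2
= (-6)^2 - (689)*(1)^2
= 36 - 689
= -653

-653


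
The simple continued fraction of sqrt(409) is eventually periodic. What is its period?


Run the CF algorithm for sqrt(409).
a_0 = floor(sqrt(409)) = 20; set m_0=0, q_0=1.
Recurrence: m' = q*a - m,  q' = (d - m'^2)/q,  a' = floor((a_0 + m')/q').
  step 1: m=20, q=9, a=4
  step 2: m=16, q=17, a=2
  step 3: m=18, q=5, a=7
  step 4: m=17, q=24, a=1
  step 5: m=7, q=15, a=1
  step 6: m=8, q=23, a=1
  step 7: m=15, q=8, a=4
  step 8: m=17, q=15, a=2
  step 9: m=13, q=16, a=2
  step 10: m=19, q=3, a=13
  step 11: m=20, q=3, a=13
  step 12: m=19, q=16, a=2
  step 13: m=13, q=15, a=2
  step 14: m=17, q=8, a=4
  step 15: m=15, q=23, a=1
  step 16: m=8, q=15, a=1
  step 17: m=7, q=24, a=1
  step 18: m=17, q=5, a=7
  step 19: m=18, q=17, a=2
  step 20: m=16, q=9, a=4
  step 21: m=20, q=1, a=40
a_21 = 2*a_0 = 40, so the period closes here.
sqrt(409) = [20; 4, 2, 7, 1, 1, 1, 4, 2, 2, 13, 13, 2, 2, 4, 1, 1, 1, 7, 2, 4, 40]
Period length = 21

21


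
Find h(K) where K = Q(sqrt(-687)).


K = Q(sqrt(-687)). d mod 4 = 1, so D = disc(K) = d = -687
h(K) equals the number of primitive reduced positive-definite forms (a, b, c) = a*x^2 + b*x*y + c*y^2 with b^2 - 4ac = D,
where reduced means |b| <= a <= c, with b >= 0 whenever |b| = a or a = c, and primitive means gcd(a, b, c) = 1.
Reduced forces 3a^2 <= |D| = 687, so 1 <= a <= 15; b must have the parity of D, and c = (b^2 - D)/(4a) must be an integer >= a.
Enumerate a = 1..15, b in [-a, a]:
  a=1: (1, 1, 172)  [1]
  a=2: (2, -1, 86), (2, 1, 86)  [2]
  a=3: (3, 3, 58)  [1]
  a=4: (4, -1, 43), (4, 1, 43)  [2]
  a=5: none
  a=6: (6, -3, 29), (6, 3, 29)  [2]
  a=7: none
  a=8: (8, -7, 23), (8, 7, 23)  [2]
  a=9..11: none
  a=12: (12, -9, 16), (12, 9, 16)  [2]
  a=13..15: none
Total reduced forms: 1 + 2 + 1 + 2 + 2 + 2 + 2 = 12
h = 12

12


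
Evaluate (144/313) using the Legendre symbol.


p = 313 is prime, so compute (144/313) with the reciprocity algorithm (Jacobi-symbol steps: pull out 2s via (2/n), flip via reciprocity, reduce):
  pull out 2: (2/313) = +1  (since 313 mod 8 = 1)
  pull out 2: (2/313) = +1  (since 313 mod 8 = 1)
  pull out 2: (2/313) = +1  (since 313 mod 8 = 1)
  pull out 2: (2/313) = +1  (since 313 mod 8 = 1)
  reciprocity: (9/313) -> +(313/9)
  reduce: (7/9)
  reciprocity: (7/9) -> +(9/7)
  reduce: (2/7)
  pull out 2: (2/7) = +1  (since 7 mod 8 = 7)
  (1/7) = 1
Product of signs = 1
(144/313) = 1

1


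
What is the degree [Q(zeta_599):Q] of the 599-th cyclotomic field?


The degree equals Euler's totient phi(599).
599 = 599
phi(599) = 598

598


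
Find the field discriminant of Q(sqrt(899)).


For K = Q(sqrt(d)) with d squarefree: disc(K) = d if d = 1 mod 4, and disc(K) = 4d if d = 2 or 3 mod 4.
Here d = 899, and d mod 4 = 3.
d = 3 mod 4, not 1 (O_K = Z[sqrt(d)]), so disc(K) = 4d = 4 * (899) = 3596

3596


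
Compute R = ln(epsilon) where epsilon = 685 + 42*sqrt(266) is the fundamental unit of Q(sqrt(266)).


epsilon = 685 + 42*sqrt(266)
= 1369.9993
R = ln(1369.9993)
= 7.2226

7.2226


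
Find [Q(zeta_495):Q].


The degree equals Euler's totient phi(495).
495 = 3^2 * 5 * 11
phi(495) = 240

240


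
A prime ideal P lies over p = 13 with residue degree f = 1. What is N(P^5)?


N(P^a) = p^(a*f)
= 13^(5*1)
= 13^5
= 371293

371293


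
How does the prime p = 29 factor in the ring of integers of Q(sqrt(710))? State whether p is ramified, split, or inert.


K = Q(sqrt(710)). Since d mod 4 = 2, disc(K) = 2840.
Check p | disc: 2840 mod 29 = 27.
p does not divide disc. Compute Legendre symbol (d/p):
14^((29-1)/2) mod 29 = -1
(d/p) = -1, so p is inert: (p) stays prime with e=1, f=2, g=1.
Therefore p is inert.

inert


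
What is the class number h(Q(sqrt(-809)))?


K = Q(sqrt(-809)). d mod 4 = 3, so D = disc(K) = 4d = -3236
h(K) equals the number of primitive reduced positive-definite forms (a, b, c) = a*x^2 + b*x*y + c*y^2 with b^2 - 4ac = D,
where reduced means |b| <= a <= c, with b >= 0 whenever |b| = a or a = c, and primitive means gcd(a, b, c) = 1.
Reduced forces 3a^2 <= |D| = 3236, so 1 <= a <= 32; b must have the parity of D, and c = (b^2 - D)/(4a) must be an integer >= a.
Enumerate a = 1..32, b in [-a, a]:
  a=1: (1, 0, 809)  [1]
  a=2: (2, 2, 405)  [1]
  a=3: (3, -2, 270), (3, 2, 270)  [2]
  a=4: none
  a=5: (5, -2, 162), (5, 2, 162)  [2]
  a=6: (6, -2, 135), (6, 2, 135)  [2]
  a=7..8: none
  a=9: (9, -2, 90), (9, 2, 90)  [2]
  a=10: (10, -2, 81), (10, 2, 81)  [2]
  a=11: (11, -8, 75), (11, 8, 75)  [2]
  a=12: none
  a=13: (13, -12, 65), (13, 12, 65)  [2]
  a=14: none
  a=15: (15, -8, 55), (15, -2, 54), (15, 2, 54), (15, 8, 55)  [4]
  a=16..17: none
  a=18: (18, -2, 45), (18, 2, 45)  [2]
  a=19..21: none
  a=22: (22, -14, 39), (22, 14, 39)  [2]
  a=23..24: none
  a=25: (25, -8, 33), (25, 8, 33)  [2]
  a=26: (26, -14, 33), (26, 14, 33)  [2]
  a=27: (27, -2, 30), (27, 2, 30)  [2]
  a=28..29: none
  a=30: (30, -22, 31), (30, 22, 31)  [2]
  a=31..32: none
Total reduced forms: 1 + 1 + 2 + 2 + 2 + 2 + 2 + 2 + 2 + 4 + 2 + 2 + 2 + 2 + 2 + 2 = 32
h = 32

32


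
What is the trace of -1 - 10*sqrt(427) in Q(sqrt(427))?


Tr(a + b*sqrt(d)) = (a + b*sqrt(d)) + (a - b*sqrt(d)) = 2a
= 2 * (-1)
= -2

-2


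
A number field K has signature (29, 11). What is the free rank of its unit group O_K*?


By Dirichlet's unit theorem:
rank = r1 + r2 - 1
= 29 + 11 - 1
= 39

39


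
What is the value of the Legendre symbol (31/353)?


p = 353 is prime, so compute (31/353) with the reciprocity algorithm (Jacobi-symbol steps: pull out 2s via (2/n), flip via reciprocity, reduce):
  reciprocity: (31/353) -> +(353/31)
  reduce: (12/31)
  pull out 2: (2/31) = +1  (since 31 mod 8 = 7)
  pull out 2: (2/31) = +1  (since 31 mod 8 = 7)
  reciprocity: (3/31) -> -(31/3)
  reduce: (1/3)
  (1/3) = 1
Product of signs = -1
(31/353) = -1

-1


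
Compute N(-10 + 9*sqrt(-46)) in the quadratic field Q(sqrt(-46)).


N(a + b*sqrt(d)) = a^2 - d*b^2
= (-10)^2 - (-46)*(9)^2
= 100 + 3726
= 3826

3826


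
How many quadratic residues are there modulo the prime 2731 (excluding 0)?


For prime p, the number of non-zero quadratic residues is (p-1)/2.
= (2731-1)/2
= 1365

1365


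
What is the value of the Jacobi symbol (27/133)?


Compute (27/133) via quadratic reciprocity:
  reciprocity: (27/133) -> +(133/27)
  reduce: (25/27)
  reciprocity: (25/27) -> +(27/25)
  reduce: (2/25)
  pull out 2: (2/25) = +1  (since 25 mod 8 = 1)
  (1/25) = 1
Product of signs = 1

1


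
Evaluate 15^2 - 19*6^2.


x^2 - d*y^2
= 15^2 - 19*6^2
= 225 - 684
= -459

-459


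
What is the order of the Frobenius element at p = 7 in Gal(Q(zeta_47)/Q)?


The Frobenius at p in Gal(Q(zeta_n)/Q) = (Z/nZ)* is the class of p, so its order is ord_47(7), the smallest k >= 1 with 7^k = 1 mod 47.
n = 47 = 47, phi(47) = 46; the order divides phi(n).
Divisors of 46: 1, 2, 23, 46
Repeated squaring mod 47: 7^1 = 7, 7^2 = 2, 7^4 = 4, 7^8 = 16, 7^16 = 21, 7^32 = 18
Test divisors in increasing order:
  k=1: 7^1 = 7 mod 47
  k=2: 7^2 = 2 mod 47
  k=23: 7^23 = 21 * 4 * 2 * 7 = 1 mod 47  <- first divisor giving 1
Order = 23

23


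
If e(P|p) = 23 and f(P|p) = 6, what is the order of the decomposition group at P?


|D_P| = e * f
= 23 * 6
= 138

138


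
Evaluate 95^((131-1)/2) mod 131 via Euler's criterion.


p = 131 is prime and the exponent is (p-1)/2 = 65, so by Euler's criterion 95^65 = (95/131) = +1 or -1 mod 131.
Compute by square-and-multiply:
  65 = 64 + 1 (binary 1000001)
  Repeated squaring mod 131: 95^1 = 95, 95^2 = 117, 95^4 = 65, 95^8 = 33, 95^16 = 41, 95^32 = 109, 95^64 = 91
  95^65 = 95^64 * 95^1 = 91 * 95 mod 131
    91 * 95 = 8645 = 130 mod 131
  95^65 = 130 mod 131
Result 130 = p - 1 = -1 mod 131: 95 is a quadratic non-residue mod 131. As a residue in [0, p-1] the value is 130.
95^65 mod 131 = 130

130


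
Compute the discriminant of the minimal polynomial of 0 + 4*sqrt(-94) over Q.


The element 0 + 4*sqrt(-94) has minimal polynomial:
x^2 + 0*x + 1504
Discriminant = (0)^2 - 4*(1504)
= 0 - 6016
= -6016

-6016


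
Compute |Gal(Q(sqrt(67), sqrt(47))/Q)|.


The 2 square roots of distinct primes are multiplicatively independent over Q,
so [K:Q] = 2^2 and Gal(K/Q) is isomorphic to (Z/2Z)^2.
|Gal| = 2^2 = 4

4


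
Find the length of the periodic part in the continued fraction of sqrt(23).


Run the CF algorithm for sqrt(23).
a_0 = floor(sqrt(23)) = 4; set m_0=0, q_0=1.
Recurrence: m' = q*a - m,  q' = (d - m'^2)/q,  a' = floor((a_0 + m')/q').
  step 1: m=4, q=7, a=1
  step 2: m=3, q=2, a=3
  step 3: m=3, q=7, a=1
  step 4: m=4, q=1, a=8
a_4 = 2*a_0 = 8, so the period closes here.
sqrt(23) = [4; 1, 3, 1, 8]
Period length = 4

4


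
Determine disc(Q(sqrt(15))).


For K = Q(sqrt(d)) with d squarefree: disc(K) = d if d = 1 mod 4, and disc(K) = 4d if d = 2 or 3 mod 4.
Here d = 15, and d mod 4 = 3.
d = 3 mod 4, not 1 (O_K = Z[sqrt(d)]), so disc(K) = 4d = 4 * (15) = 60

60


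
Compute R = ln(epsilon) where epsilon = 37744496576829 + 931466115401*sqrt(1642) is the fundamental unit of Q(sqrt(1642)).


epsilon = 37744496576829 + 931466115401*sqrt(1642)
= 7.5489e+13
R = ln(7.5489e+13)
= 31.9550

31.9550


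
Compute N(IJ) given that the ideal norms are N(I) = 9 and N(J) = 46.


N(IJ) = N(I) * N(J)
= 9 * 46
= 414

414


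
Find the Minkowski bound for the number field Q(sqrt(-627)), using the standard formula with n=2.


d = -627, d mod 4 = 1, so disc(K) = d = -627; |disc(K)| = 627
Imaginary quadratic field, so n = 2, s = r2 = 1, r1 = 0
M = (n!/n^n) * (4/pi)^s * sqrt(|disc(K)|) = (2!/2^2) * (4/pi)^1 * sqrt(627)
= 0.5 * 1.273240 * 25.039968
= 15.9409

15.9409


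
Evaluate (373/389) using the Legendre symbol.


p = 389 is prime, so compute (373/389) with the reciprocity algorithm (Jacobi-symbol steps: pull out 2s via (2/n), flip via reciprocity, reduce):
  reciprocity: (373/389) -> +(389/373)
  reduce: (16/373)
  pull out 2: (2/373) = -1  (since 373 mod 8 = 5)
  pull out 2: (2/373) = -1  (since 373 mod 8 = 5)
  pull out 2: (2/373) = -1  (since 373 mod 8 = 5)
  pull out 2: (2/373) = -1  (since 373 mod 8 = 5)
  (1/373) = 1
Product of signs = 1
(373/389) = 1

1


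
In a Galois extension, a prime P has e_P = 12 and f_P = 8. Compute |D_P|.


|D_P| = e * f
= 12 * 8
= 96

96


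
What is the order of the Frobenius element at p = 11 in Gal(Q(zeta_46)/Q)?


The Frobenius at p in Gal(Q(zeta_n)/Q) = (Z/nZ)* is the class of p, so its order is ord_46(11), the smallest k >= 1 with 11^k = 1 mod 46.
n = 46 = 2 * 23, phi(46) = 22; the order divides phi(n).
Divisors of 22: 1, 2, 11, 22
Repeated squaring mod 46: 11^1 = 11, 11^2 = 29, 11^4 = 13, 11^8 = 31, 11^16 = 41
Test divisors in increasing order:
  k=1: 11^1 = 11 mod 46
  k=2: 11^2 = 29 mod 46
  k=11: 11^11 = 31 * 29 * 11 = 45 mod 46
  k=22: 11^22 = 41 * 13 * 29 = 1 mod 46  <- first divisor giving 1
Order = 22

22


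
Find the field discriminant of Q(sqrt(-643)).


For K = Q(sqrt(d)) with d squarefree: disc(K) = d if d = 1 mod 4, and disc(K) = 4d if d = 2 or 3 mod 4.
Here d = -643, and d mod 4 = 1.
d = 1 mod 4 (O_K = Z[(1+sqrt(d))/2]), so disc(K) = d = -643

-643


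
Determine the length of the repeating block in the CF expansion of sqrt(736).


Run the CF algorithm for sqrt(736).
a_0 = floor(sqrt(736)) = 27; set m_0=0, q_0=1.
Recurrence: m' = q*a - m,  q' = (d - m'^2)/q,  a' = floor((a_0 + m')/q').
  step 1: m=27, q=7, a=7
  step 2: m=22, q=36, a=1
  step 3: m=14, q=15, a=2
  step 4: m=16, q=32, a=1
  step 5: m=16, q=15, a=2
  step 6: m=14, q=36, a=1
  step 7: m=22, q=7, a=7
  step 8: m=27, q=1, a=54
a_8 = 2*a_0 = 54, so the period closes here.
sqrt(736) = [27; 7, 1, 2, 1, 2, 1, 7, 54]
Period length = 8

8


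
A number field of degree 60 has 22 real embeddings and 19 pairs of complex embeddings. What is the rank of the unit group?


By Dirichlet's unit theorem:
rank = r1 + r2 - 1
= 22 + 19 - 1
= 40

40


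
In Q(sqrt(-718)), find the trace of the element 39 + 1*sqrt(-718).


Tr(a + b*sqrt(d)) = (a + b*sqrt(d)) + (a - b*sqrt(d)) = 2a
= 2 * (39)
= 78

78


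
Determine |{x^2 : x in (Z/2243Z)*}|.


For prime p, the number of non-zero quadratic residues is (p-1)/2.
= (2243-1)/2
= 1121

1121


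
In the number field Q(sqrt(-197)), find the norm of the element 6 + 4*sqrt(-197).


N(a + b*sqrt(d)) = a^2 - d*b^2
= (6)^2 - (-197)*(4)^2
= 36 + 3152
= 3188

3188


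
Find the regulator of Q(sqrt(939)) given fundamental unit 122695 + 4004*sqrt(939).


epsilon = 122695 + 4004*sqrt(939)
= 245390.0000
R = ln(245390.0000)
= 12.4106

12.4106


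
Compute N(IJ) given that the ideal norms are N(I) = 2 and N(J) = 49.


N(IJ) = N(I) * N(J)
= 2 * 49
= 98

98


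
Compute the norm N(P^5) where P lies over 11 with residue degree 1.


N(P^a) = p^(a*f)
= 11^(5*1)
= 11^5
= 161051

161051


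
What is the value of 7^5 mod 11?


p = 11 is prime and the exponent is (p-1)/2 = 5, so by Euler's criterion 7^5 = (7/11) = +1 or -1 mod 11.
Compute by square-and-multiply:
  5 = 4 + 1 (binary 101)
  Repeated squaring mod 11: 7^1 = 7, 7^2 = 5, 7^4 = 3
  7^5 = 7^4 * 7^1 = 3 * 7 mod 11
    3 * 7 = 21 = 10 mod 11
  7^5 = 10 mod 11
Result 10 = p - 1 = -1 mod 11: 7 is a quadratic non-residue mod 11. As a residue in [0, p-1] the value is 10.
7^5 mod 11 = 10

10


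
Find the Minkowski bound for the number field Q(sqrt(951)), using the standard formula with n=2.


d = 951, d mod 4 = 3, so disc(K) = 4d = 3804; |disc(K)| = 3804
Real quadratic field, so n = 2, s = r2 = 0, r1 = 2
M = (n!/n^n) * (4/pi)^s * sqrt(|disc(K)|) = (2!/2^2) * (4/pi)^0 * sqrt(3804)
= 0.5 * 1.000000 * 61.676576
= 30.8383

30.8383


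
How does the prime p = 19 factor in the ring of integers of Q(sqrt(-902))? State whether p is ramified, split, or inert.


K = Q(sqrt(-902)). Since d mod 4 = 2, disc(K) = -3608.
Check p | disc: -3608 mod 19 = 2.
p does not divide disc. Compute Legendre symbol (d/p):
10^((19-1)/2) mod 19 = -1
(d/p) = -1, so p is inert: (p) stays prime with e=1, f=2, g=1.
Therefore p is inert.

inert


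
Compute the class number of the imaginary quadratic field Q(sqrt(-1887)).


K = Q(sqrt(-1887)). d mod 4 = 1, so D = disc(K) = d = -1887
h(K) equals the number of primitive reduced positive-definite forms (a, b, c) = a*x^2 + b*x*y + c*y^2 with b^2 - 4ac = D,
where reduced means |b| <= a <= c, with b >= 0 whenever |b| = a or a = c, and primitive means gcd(a, b, c) = 1.
Reduced forces 3a^2 <= |D| = 1887, so 1 <= a <= 25; b must have the parity of D, and c = (b^2 - D)/(4a) must be an integer >= a.
Enumerate a = 1..25, b in [-a, a]:
  a=1: (1, 1, 472)  [1]
  a=2: (2, -1, 236), (2, 1, 236)  [2]
  a=3: (3, 3, 158)  [1]
  a=4: (4, -1, 118), (4, 1, 118)  [2]
  a=5: none
  a=6: (6, -3, 79), (6, 3, 79)  [2]
  a=7: none
  a=8: (8, -1, 59), (8, 1, 59)  [2]
  a=9..10: none
  a=11: (11, -7, 44), (11, 7, 44)  [2]
  a=12: (12, -9, 41), (12, 9, 41)  [2]
  a=13..15: none
  a=16: (16, -15, 33), (16, 15, 33)  [2]
  a=17: (17, 17, 32)  [1]
  a=18..21: none
  a=22: (22, -15, 24), (22, 7, 22), (22, 15, 24)  [3]
  a=23..25: none
Total reduced forms: 1 + 2 + 1 + 2 + 2 + 2 + 2 + 2 + 2 + 1 + 3 = 20
h = 20

20


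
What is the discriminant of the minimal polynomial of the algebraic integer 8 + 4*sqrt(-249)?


The element 8 + 4*sqrt(-249) has minimal polynomial:
x^2 - 16*x + 4048
Discriminant = (-16)^2 - 4*(4048)
= 256 - 16192
= -15936

-15936


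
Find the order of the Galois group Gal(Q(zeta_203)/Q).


|Gal(Q(zeta_203)/Q)| = phi(203)
= 168

168


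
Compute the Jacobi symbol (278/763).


Compute (278/763) via quadratic reciprocity:
  pull out 2: (2/763) = -1  (since 763 mod 8 = 3)
  reciprocity: (139/763) -> -(763/139)
  reduce: (68/139)
  pull out 2: (2/139) = -1  (since 139 mod 8 = 3)
  pull out 2: (2/139) = -1  (since 139 mod 8 = 3)
  reciprocity: (17/139) -> +(139/17)
  reduce: (3/17)
  reciprocity: (3/17) -> +(17/3)
  reduce: (2/3)
  pull out 2: (2/3) = -1  (since 3 mod 8 = 3)
  (1/3) = 1
Product of signs = -1

-1


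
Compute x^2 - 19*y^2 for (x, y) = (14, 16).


x^2 - d*y^2
= 14^2 - 19*16^2
= 196 - 4864
= -4668

-4668


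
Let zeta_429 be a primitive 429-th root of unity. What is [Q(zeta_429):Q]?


The degree equals Euler's totient phi(429).
429 = 3 * 11 * 13
phi(429) = 240

240


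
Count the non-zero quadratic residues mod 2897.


For prime p, the number of non-zero quadratic residues is (p-1)/2.
= (2897-1)/2
= 1448

1448


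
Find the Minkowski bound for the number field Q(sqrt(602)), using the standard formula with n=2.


d = 602, d mod 4 = 2, so disc(K) = 4d = 2408; |disc(K)| = 2408
Real quadratic field, so n = 2, s = r2 = 0, r1 = 2
M = (n!/n^n) * (4/pi)^s * sqrt(|disc(K)|) = (2!/2^2) * (4/pi)^0 * sqrt(2408)
= 0.5 * 1.000000 * 49.071377
= 24.5357

24.5357


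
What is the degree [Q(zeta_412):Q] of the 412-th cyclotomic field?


The degree equals Euler's totient phi(412).
412 = 2^2 * 103
phi(412) = 204

204


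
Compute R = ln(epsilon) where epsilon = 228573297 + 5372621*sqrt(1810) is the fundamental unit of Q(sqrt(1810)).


epsilon = 228573297 + 5372621*sqrt(1810)
= 4.5715e+08
R = ln(4.5715e+08)
= 19.9405

19.9405


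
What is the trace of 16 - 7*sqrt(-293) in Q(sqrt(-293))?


Tr(a + b*sqrt(d)) = (a + b*sqrt(d)) + (a - b*sqrt(d)) = 2a
= 2 * (16)
= 32

32


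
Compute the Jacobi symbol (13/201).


Compute (13/201) via quadratic reciprocity:
  reciprocity: (13/201) -> +(201/13)
  reduce: (6/13)
  pull out 2: (2/13) = -1  (since 13 mod 8 = 5)
  reciprocity: (3/13) -> +(13/3)
  reduce: (1/3)
  (1/3) = 1
Product of signs = -1

-1


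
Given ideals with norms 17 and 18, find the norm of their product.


N(IJ) = N(I) * N(J)
= 17 * 18
= 306

306


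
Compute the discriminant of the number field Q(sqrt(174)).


For K = Q(sqrt(d)) with d squarefree: disc(K) = d if d = 1 mod 4, and disc(K) = 4d if d = 2 or 3 mod 4.
Here d = 174, and d mod 4 = 2.
d = 2 mod 4, not 1 (O_K = Z[sqrt(d)]), so disc(K) = 4d = 4 * (174) = 696

696


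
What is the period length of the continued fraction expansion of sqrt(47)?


Run the CF algorithm for sqrt(47).
a_0 = floor(sqrt(47)) = 6; set m_0=0, q_0=1.
Recurrence: m' = q*a - m,  q' = (d - m'^2)/q,  a' = floor((a_0 + m')/q').
  step 1: m=6, q=11, a=1
  step 2: m=5, q=2, a=5
  step 3: m=5, q=11, a=1
  step 4: m=6, q=1, a=12
a_4 = 2*a_0 = 12, so the period closes here.
sqrt(47) = [6; 1, 5, 1, 12]
Period length = 4

4


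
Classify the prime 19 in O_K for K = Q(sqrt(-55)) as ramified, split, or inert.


K = Q(sqrt(-55)). Since d mod 4 = 1, disc(K) = -55.
Check p | disc: -55 mod 19 = 2.
p does not divide disc. Compute Legendre symbol (d/p):
2^((19-1)/2) mod 19 = -1
(d/p) = -1, so p is inert: (p) stays prime with e=1, f=2, g=1.
Therefore p is inert.

inert


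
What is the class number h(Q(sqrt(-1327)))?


K = Q(sqrt(-1327)). d mod 4 = 1, so D = disc(K) = d = -1327
h(K) equals the number of primitive reduced positive-definite forms (a, b, c) = a*x^2 + b*x*y + c*y^2 with b^2 - 4ac = D,
where reduced means |b| <= a <= c, with b >= 0 whenever |b| = a or a = c, and primitive means gcd(a, b, c) = 1.
Reduced forces 3a^2 <= |D| = 1327, so 1 <= a <= 21; b must have the parity of D, and c = (b^2 - D)/(4a) must be an integer >= a.
Enumerate a = 1..21, b in [-a, a]:
  a=1: (1, 1, 332)  [1]
  a=2: (2, -1, 166), (2, 1, 166)  [2]
  a=3: none
  a=4: (4, -1, 83), (4, 1, 83)  [2]
  a=5..7: none
  a=8: (8, -7, 43), (8, 7, 43)  [2]
  a=9..10: none
  a=11: (11, -9, 32), (11, 9, 32)  [2]
  a=12: none
  a=13: (13, -5, 26), (13, 5, 26)  [2]
  a=14..15: none
  a=16: (16, -9, 22), (16, 9, 22)  [2]
  a=17: (17, -13, 22), (17, 13, 22)  [2]
  a=18..21: none
Total reduced forms: 1 + 2 + 2 + 2 + 2 + 2 + 2 + 2 = 15
h = 15

15


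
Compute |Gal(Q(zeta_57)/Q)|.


|Gal(Q(zeta_57)/Q)| = phi(57)
= 36

36


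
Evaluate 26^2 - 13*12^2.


x^2 - d*y^2
= 26^2 - 13*12^2
= 676 - 1872
= -1196

-1196


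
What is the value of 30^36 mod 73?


p = 73 is prime and the exponent is (p-1)/2 = 36, so by Euler's criterion 30^36 = (30/73) = +1 or -1 mod 73.
Compute by square-and-multiply:
  36 = 32 + 4 (binary 100100)
  Repeated squaring mod 73: 30^1 = 30, 30^2 = 24, 30^4 = 65, 30^8 = 64, 30^16 = 8, 30^32 = 64
  30^36 = 30^32 * 30^4 = 64 * 65 mod 73
    64 * 65 = 4160 = 72 mod 73
  30^36 = 72 mod 73
Result 72 = p - 1 = -1 mod 73: 30 is a quadratic non-residue mod 73. As a residue in [0, p-1] the value is 72.
30^36 mod 73 = 72

72


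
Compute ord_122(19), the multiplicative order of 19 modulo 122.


We want ord_122(19), the smallest k >= 1 with 19^k = 1 mod 122.
n = 122 = 2 * 61, phi(122) = 60; the order divides phi(n).
Divisors of 60: 1, 2, 3, 4, 5, 6, 10, 12, 15, 20, 30, 60
Repeated squaring mod 122: 19^1 = 19, 19^2 = 117, 19^4 = 25, 19^8 = 15, 19^16 = 103, 19^32 = 117
Test divisors in increasing order:
  k=1: 19^1 = 19 mod 122
  k=2: 19^2 = 117 mod 122
  k=3: 19^3 = 117 * 19 = 27 mod 122
  k=4: 19^4 = 25 mod 122
  k=5: 19^5 = 25 * 19 = 109 mod 122
  k=6: 19^6 = 25 * 117 = 119 mod 122
  k=10: 19^10 = 15 * 117 = 47 mod 122
  k=12: 19^12 = 15 * 25 = 9 mod 122
  k=15: 19^15 = 15 * 25 * 117 * 19 = 121 mod 122
  k=20: 19^20 = 103 * 25 = 13 mod 122
  k=30: 19^30 = 103 * 15 * 25 * 117 = 1 mod 122  <- first divisor giving 1
Order = 30

30


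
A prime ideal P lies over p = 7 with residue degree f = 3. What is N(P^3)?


N(P^a) = p^(a*f)
= 7^(3*3)
= 7^9
= 40353607

40353607


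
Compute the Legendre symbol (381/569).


p = 569 is prime, so compute (381/569) with the reciprocity algorithm (Jacobi-symbol steps: pull out 2s via (2/n), flip via reciprocity, reduce):
  reciprocity: (381/569) -> +(569/381)
  reduce: (188/381)
  pull out 2: (2/381) = -1  (since 381 mod 8 = 5)
  pull out 2: (2/381) = -1  (since 381 mod 8 = 5)
  reciprocity: (47/381) -> +(381/47)
  reduce: (5/47)
  reciprocity: (5/47) -> +(47/5)
  reduce: (2/5)
  pull out 2: (2/5) = -1  (since 5 mod 8 = 5)
  (1/5) = 1
Product of signs = -1
(381/569) = -1

-1


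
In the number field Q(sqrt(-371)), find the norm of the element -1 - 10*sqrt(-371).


N(a + b*sqrt(d)) = a^2 - d*b^2
= (-1)^2 - (-371)*(-10)^2
= 1 + 37100
= 37101

37101


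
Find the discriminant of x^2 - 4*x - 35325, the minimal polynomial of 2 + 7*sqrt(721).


The element 2 + 7*sqrt(721) has minimal polynomial:
x^2 - 4*x - 35325
Discriminant = (-4)^2 - 4*(-35325)
= 16 + 141300
= 141316

141316


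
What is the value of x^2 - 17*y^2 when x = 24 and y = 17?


x^2 - d*y^2
= 24^2 - 17*17^2
= 576 - 4913
= -4337

-4337


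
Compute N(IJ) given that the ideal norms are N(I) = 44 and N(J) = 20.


N(IJ) = N(I) * N(J)
= 44 * 20
= 880

880


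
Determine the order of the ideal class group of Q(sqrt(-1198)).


K = Q(sqrt(-1198)). d mod 4 = 2, so D = disc(K) = 4d = -4792
h(K) equals the number of primitive reduced positive-definite forms (a, b, c) = a*x^2 + b*x*y + c*y^2 with b^2 - 4ac = D,
where reduced means |b| <= a <= c, with b >= 0 whenever |b| = a or a = c, and primitive means gcd(a, b, c) = 1.
Reduced forces 3a^2 <= |D| = 4792, so 1 <= a <= 39; b must have the parity of D, and c = (b^2 - D)/(4a) must be an integer >= a.
Enumerate a = 1..39, b in [-a, a]:
  a=1: (1, 0, 1198)  [1]
  a=2: (2, 0, 599)  [1]
  a=3..10: none
  a=11: (11, -2, 109), (11, 2, 109)  [2]
  a=12..16: none
  a=17: (17, -6, 71), (17, 6, 71)  [2]
  a=18..21: none
  a=22: (22, -20, 59), (22, 20, 59)  [2]
  a=23..28: none
  a=29: (29, -14, 43), (29, 14, 43)  [2]
  a=30..33: none
  a=34: (34, -28, 41), (34, 28, 41)  [2]
  a=35..39: none
Total reduced forms: 1 + 1 + 2 + 2 + 2 + 2 + 2 = 12
h = 12

12


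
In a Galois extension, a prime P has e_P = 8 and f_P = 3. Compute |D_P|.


|D_P| = e * f
= 8 * 3
= 24

24


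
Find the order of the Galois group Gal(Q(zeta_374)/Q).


|Gal(Q(zeta_374)/Q)| = phi(374)
= 160

160
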